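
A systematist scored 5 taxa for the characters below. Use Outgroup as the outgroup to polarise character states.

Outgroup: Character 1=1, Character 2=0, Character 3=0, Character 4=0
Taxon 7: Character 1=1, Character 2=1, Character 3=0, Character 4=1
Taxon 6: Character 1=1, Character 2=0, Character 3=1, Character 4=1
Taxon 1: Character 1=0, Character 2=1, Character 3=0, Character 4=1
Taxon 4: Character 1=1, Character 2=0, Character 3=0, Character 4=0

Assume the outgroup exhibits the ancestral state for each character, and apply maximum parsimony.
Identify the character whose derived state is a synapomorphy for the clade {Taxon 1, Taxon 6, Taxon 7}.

Character polarity is set by the outgroup: the derived state is whichever differs from the outgroup's state, so for Character 1 the derived state is '0', and for the remaining characters it is '1'.
Character 1: derived state '0' in Taxon 1 only — an autapomorphy, so it tells us nothing about relationships among taxa.
Character 2: derived state '1' in Taxon 1 and Taxon 7 only — synapomorphy for {Taxon 1, Taxon 7}.
Character 3: derived state '1' in Taxon 6 only — an autapomorphy, so it tells us nothing about relationships among taxa.
Character 4 (derived state '1') is shared by Taxon 1, Taxon 6, and Taxon 7 — a synapomorphy uniting that clade.
Most parsimonious ingroup topology: (((Taxon 7,Taxon 1),Taxon 6),Taxon 4).
The clade {Taxon 1, Taxon 6, Taxon 7} is supported by Character 4: its derived state '1' occurs in exactly those taxa and in no other taxon (including the outgroup).

Character 4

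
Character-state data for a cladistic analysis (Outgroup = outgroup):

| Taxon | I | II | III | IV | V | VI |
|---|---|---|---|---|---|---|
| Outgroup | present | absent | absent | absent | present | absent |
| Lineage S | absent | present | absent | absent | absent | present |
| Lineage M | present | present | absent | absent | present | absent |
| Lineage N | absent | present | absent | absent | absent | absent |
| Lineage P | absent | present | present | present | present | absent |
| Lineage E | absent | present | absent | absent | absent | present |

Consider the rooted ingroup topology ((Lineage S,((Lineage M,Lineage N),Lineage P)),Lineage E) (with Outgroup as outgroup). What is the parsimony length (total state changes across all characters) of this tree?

10

Map each character onto ((Lineage S,((Lineage M,Lineage N),Lineage P)),Lineage E) (rooted by Outgroup) and count the minimum state changes it requires (Fitch parsimony):
I: 2; II: 1; III: 1; IV: 1; V: 3; VI: 2.
Total tree length = 10.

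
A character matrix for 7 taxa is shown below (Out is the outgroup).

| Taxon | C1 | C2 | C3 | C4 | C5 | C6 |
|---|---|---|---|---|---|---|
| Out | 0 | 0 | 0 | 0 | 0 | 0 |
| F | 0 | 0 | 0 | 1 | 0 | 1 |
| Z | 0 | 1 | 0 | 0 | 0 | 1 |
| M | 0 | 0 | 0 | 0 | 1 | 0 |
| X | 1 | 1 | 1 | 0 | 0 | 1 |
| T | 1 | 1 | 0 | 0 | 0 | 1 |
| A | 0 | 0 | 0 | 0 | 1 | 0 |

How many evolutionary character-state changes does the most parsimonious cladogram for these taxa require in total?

The outgroup has state '0' for every character, so '1' is the derived state throughout.
C1 (derived state '1') is shared by T and X — a synapomorphy uniting that clade.
Only T, X, and Z show the derived state '1' for C2, supporting them as a clade.
C3 (derived state '1') is unique to X (autapomorphy; uninformative for grouping).
C4: derived state '1' in F only — an autapomorphy, so it tells us nothing about relationships among taxa.
Only A and M show the derived state '1' for C5, supporting them as a clade.
C6: derived state '1' in F, T, X, and Z only — synapomorphy for {F, T, X, Z}.
Most parsimonious ingroup topology: ((F,(Z,(X,T))),(M,A)).
Changes per character on this tree: C1: 1; C2: 1; C3: 1; C4: 1; C5: 1; C6: 1.
Total = 6.

6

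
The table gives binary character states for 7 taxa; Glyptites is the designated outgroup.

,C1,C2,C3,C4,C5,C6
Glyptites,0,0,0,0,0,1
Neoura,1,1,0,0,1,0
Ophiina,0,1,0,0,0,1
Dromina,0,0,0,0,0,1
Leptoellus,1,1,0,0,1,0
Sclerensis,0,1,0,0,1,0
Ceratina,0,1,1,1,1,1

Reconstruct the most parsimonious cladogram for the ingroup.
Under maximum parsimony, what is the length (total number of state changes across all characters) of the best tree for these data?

Character polarity is set by the outgroup: the derived state is whichever differs from the outgroup's state, so for C6 the derived state is '0', and for the remaining characters it is '1'.
C1 (derived state '1') is shared by Leptoellus and Neoura — a synapomorphy uniting that clade.
C2 (derived state '1') is shared by Ceratina, Leptoellus, Neoura, Ophiina, and Sclerensis — a synapomorphy uniting that clade.
C3 (derived state '1') is unique to Ceratina (autapomorphy; uninformative for grouping).
C4: derived state '1' in Ceratina only — an autapomorphy, so it tells us nothing about relationships among taxa.
C5 (derived state '1') is shared by Ceratina, Leptoellus, Neoura, and Sclerensis — a synapomorphy uniting that clade.
C6 (derived state '0') is shared by Leptoellus, Neoura, and Sclerensis — a synapomorphy uniting that clade.
Most parsimonious ingroup topology: (((((Neoura,Leptoellus),Sclerensis),Ceratina),Ophiina),Dromina).
Changes per character on this tree: C1: 1; C2: 1; C3: 1; C4: 1; C5: 1; C6: 1.
Total = 6.

6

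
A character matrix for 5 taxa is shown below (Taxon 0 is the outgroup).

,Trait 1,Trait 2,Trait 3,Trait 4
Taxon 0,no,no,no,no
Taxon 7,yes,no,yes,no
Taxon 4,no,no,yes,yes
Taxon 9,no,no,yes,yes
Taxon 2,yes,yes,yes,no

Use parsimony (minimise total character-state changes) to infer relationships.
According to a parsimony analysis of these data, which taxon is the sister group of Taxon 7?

The outgroup has state 'no' for every character, so 'yes' is the derived state throughout.
Only Taxon 2 and Taxon 7 show the derived state 'yes' for Trait 1, supporting them as a clade.
Trait 2: derived state 'yes' in Taxon 2 only — an autapomorphy, so it tells us nothing about relationships among taxa.
All ingroup taxa share the derived state 'yes' for Trait 3; it defines the ingroup but does not resolve relationships within it.
Trait 4 (derived state 'yes') is shared by Taxon 4 and Taxon 9 — a synapomorphy uniting that clade.
Most parsimonious ingroup topology: ((Taxon 7,Taxon 2),(Taxon 4,Taxon 9)).
Taxon 7 and Taxon 2 form a cherry on this tree, so they are sister taxa.

Taxon 2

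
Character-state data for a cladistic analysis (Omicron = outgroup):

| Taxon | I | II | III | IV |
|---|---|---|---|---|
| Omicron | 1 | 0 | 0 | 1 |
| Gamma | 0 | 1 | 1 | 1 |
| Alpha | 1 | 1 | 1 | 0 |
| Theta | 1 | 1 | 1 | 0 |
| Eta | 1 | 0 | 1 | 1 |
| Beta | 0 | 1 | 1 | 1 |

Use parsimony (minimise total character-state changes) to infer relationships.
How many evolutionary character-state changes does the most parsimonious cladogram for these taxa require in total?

4

Character polarity is set by the outgroup: the derived state is whichever differs from the outgroup's state, so for I, IV the derived state is '0', and for the remaining characters it is '1'.
I: derived state '0' in Beta and Gamma only — synapomorphy for {Beta, Gamma}.
II: derived state '1' in Alpha, Beta, Gamma, and Theta only — synapomorphy for {Alpha, Beta, Gamma, Theta}.
III (derived state '1') is shared by all ingroup taxa — unites the whole ingroup.
IV: derived state '0' in Alpha and Theta only — synapomorphy for {Alpha, Theta}.
Most parsimonious ingroup topology: (((Gamma,Beta),(Alpha,Theta)),Eta).
Changes per character on this tree: I: 1; II: 1; III: 1; IV: 1.
Total = 4.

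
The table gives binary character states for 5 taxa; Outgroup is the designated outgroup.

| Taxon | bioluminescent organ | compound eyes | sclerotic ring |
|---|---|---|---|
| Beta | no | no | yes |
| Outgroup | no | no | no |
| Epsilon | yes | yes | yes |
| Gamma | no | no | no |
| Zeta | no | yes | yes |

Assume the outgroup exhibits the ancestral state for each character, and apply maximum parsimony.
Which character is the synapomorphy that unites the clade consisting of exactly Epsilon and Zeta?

compound eyes

The outgroup has state 'no' for every character, so 'yes' is the derived state throughout.
bioluminescent organ: derived state 'yes' in Epsilon only — an autapomorphy, so it tells us nothing about relationships among taxa.
compound eyes (derived state 'yes') is shared by Epsilon and Zeta — a synapomorphy uniting that clade.
sclerotic ring: derived state 'yes' in Beta, Epsilon, and Zeta only — synapomorphy for {Beta, Epsilon, Zeta}.
Most parsimonious ingroup topology: ((Beta,(Zeta,Epsilon)),Gamma).
The clade {Epsilon, Zeta} is supported by compound eyes: its derived state 'yes' occurs in exactly those taxa and in no other taxon (including the outgroup).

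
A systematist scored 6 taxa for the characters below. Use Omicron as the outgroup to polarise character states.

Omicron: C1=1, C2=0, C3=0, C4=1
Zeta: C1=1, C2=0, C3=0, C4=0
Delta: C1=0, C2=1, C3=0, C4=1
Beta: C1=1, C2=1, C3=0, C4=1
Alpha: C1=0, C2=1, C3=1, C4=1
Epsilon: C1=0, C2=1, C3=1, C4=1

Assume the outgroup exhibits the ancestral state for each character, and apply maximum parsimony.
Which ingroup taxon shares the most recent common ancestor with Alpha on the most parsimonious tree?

Character polarity is set by the outgroup: the derived state is whichever differs from the outgroup's state, so for C1, C4 the derived state is '0', and for the remaining characters it is '1'.
Only Alpha, Delta, and Epsilon show the derived state '0' for C1, supporting them as a clade.
C2 (derived state '1') is shared by Alpha, Beta, Delta, and Epsilon — a synapomorphy uniting that clade.
C3 (derived state '1') is shared by Alpha and Epsilon — a synapomorphy uniting that clade.
C4: derived state '0' in Zeta only — an autapomorphy, so it tells us nothing about relationships among taxa.
Most parsimonious ingroup topology: (Zeta,((Delta,(Alpha,Epsilon)),Beta)).
Alpha and Epsilon form a cherry on this tree, so they are sister taxa.

Epsilon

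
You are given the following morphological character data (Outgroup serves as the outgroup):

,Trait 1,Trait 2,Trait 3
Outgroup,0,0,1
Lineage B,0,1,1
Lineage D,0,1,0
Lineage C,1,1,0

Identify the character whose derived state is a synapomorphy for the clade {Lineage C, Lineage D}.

Trait 3

Character polarity is set by the outgroup: the derived state is whichever differs from the outgroup's state, so for Trait 3 the derived state is '0', and for the remaining characters it is '1'.
Trait 1: derived state '1' in Lineage C only — an autapomorphy, so it tells us nothing about relationships among taxa.
Trait 2 (derived state '1') is shared by all ingroup taxa — unites the whole ingroup.
Only Lineage C and Lineage D show the derived state '0' for Trait 3, supporting them as a clade.
Most parsimonious ingroup topology: (Lineage B,(Lineage D,Lineage C)).
The clade {Lineage C, Lineage D} is supported by Trait 3: its derived state '0' occurs in exactly those taxa and in no other taxon (including the outgroup).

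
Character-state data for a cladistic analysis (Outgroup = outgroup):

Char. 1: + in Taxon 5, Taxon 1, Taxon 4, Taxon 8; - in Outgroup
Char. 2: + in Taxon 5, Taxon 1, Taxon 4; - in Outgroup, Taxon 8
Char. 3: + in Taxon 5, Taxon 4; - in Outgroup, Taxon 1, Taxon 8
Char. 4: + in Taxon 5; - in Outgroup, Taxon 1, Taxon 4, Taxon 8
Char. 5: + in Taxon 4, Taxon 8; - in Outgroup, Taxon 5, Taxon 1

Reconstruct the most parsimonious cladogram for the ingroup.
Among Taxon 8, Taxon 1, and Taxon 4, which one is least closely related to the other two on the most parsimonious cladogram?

Taxon 8

The outgroup has state '-' for every character, so '+' is the derived state throughout.
Char. 1 (derived state '+') is shared by all ingroup taxa — unites the whole ingroup.
Char. 2 (derived state '+') is shared by Taxon 1, Taxon 4, and Taxon 5 — a synapomorphy uniting that clade.
Char. 3: derived state '+' in Taxon 4 and Taxon 5 only — synapomorphy for {Taxon 4, Taxon 5}.
Char. 4 (derived state '+') is unique to Taxon 5 (autapomorphy; uninformative for grouping).
Char. 5 (state '+') occurs in Taxon 4 and Taxon 8 but conflicts with the nesting implied by the other characters — most parsimoniously interpreted as homoplasy.
Most parsimonious ingroup topology: (((Taxon 5,Taxon 4),Taxon 1),Taxon 8).
Taxon 1 and Taxon 4 share a more recent common ancestor with each other than either does with Taxon 8, so Taxon 8 is the least closely related of the three.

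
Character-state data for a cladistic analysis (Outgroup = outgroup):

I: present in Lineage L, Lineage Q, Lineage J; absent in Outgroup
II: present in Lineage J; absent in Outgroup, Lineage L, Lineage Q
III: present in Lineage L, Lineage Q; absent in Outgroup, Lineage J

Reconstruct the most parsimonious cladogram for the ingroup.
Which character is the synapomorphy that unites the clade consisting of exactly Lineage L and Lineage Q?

The outgroup has state 'absent' for every character, so 'present' is the derived state throughout.
I (derived state 'present') is shared by all ingroup taxa — unites the whole ingroup.
II (derived state 'present') is unique to Lineage J (autapomorphy; uninformative for grouping).
III: derived state 'present' in Lineage L and Lineage Q only — synapomorphy for {Lineage L, Lineage Q}.
Most parsimonious ingroup topology: ((Lineage L,Lineage Q),Lineage J).
The clade {Lineage L, Lineage Q} is supported by III: its derived state 'present' occurs in exactly those taxa and in no other taxon (including the outgroup).

III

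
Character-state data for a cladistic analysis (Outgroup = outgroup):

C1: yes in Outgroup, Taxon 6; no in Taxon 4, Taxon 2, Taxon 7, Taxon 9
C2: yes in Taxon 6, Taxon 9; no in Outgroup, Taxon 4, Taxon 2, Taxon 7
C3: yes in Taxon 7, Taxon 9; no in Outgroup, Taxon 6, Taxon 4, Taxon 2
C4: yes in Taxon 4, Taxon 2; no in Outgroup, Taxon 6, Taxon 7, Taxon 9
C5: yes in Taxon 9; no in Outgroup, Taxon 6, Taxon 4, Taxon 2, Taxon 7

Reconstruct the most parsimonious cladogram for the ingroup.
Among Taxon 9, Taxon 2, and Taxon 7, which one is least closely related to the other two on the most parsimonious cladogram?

Taxon 2

Character polarity is set by the outgroup: the derived state is whichever differs from the outgroup's state, so for C1 the derived state is 'no', and for the remaining characters it is 'yes'.
C1: derived state 'no' in Taxon 2, Taxon 4, Taxon 7, and Taxon 9 only — synapomorphy for {Taxon 2, Taxon 4, Taxon 7, Taxon 9}.
C2 groups Taxon 6 and Taxon 9, which is incompatible with the clades supported by the remaining characters; treating it as convergent (homoplasy) costs fewer steps than any alternative tree.
C3: derived state 'yes' in Taxon 7 and Taxon 9 only — synapomorphy for {Taxon 7, Taxon 9}.
C4: derived state 'yes' in Taxon 2 and Taxon 4 only — synapomorphy for {Taxon 2, Taxon 4}.
C5: derived state 'yes' in Taxon 9 only — an autapomorphy, so it tells us nothing about relationships among taxa.
Most parsimonious ingroup topology: (Taxon 6,((Taxon 4,Taxon 2),(Taxon 7,Taxon 9))).
Taxon 9 and Taxon 7 share a more recent common ancestor with each other than either does with Taxon 2, so Taxon 2 is the least closely related of the three.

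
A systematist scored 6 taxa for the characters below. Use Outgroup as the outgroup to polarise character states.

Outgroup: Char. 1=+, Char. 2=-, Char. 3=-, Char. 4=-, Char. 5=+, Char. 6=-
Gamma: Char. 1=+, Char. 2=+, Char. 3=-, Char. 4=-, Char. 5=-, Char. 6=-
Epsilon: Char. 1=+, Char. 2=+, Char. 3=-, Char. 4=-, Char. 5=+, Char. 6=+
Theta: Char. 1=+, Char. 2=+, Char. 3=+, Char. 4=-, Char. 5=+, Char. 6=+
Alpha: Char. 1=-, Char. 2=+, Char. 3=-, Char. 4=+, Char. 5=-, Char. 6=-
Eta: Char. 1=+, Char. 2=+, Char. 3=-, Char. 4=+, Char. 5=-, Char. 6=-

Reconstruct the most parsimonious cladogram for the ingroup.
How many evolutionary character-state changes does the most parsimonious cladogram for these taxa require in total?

6

Character polarity is set by the outgroup: the derived state is whichever differs from the outgroup's state, so for Char. 1, Char. 5 the derived state is '-', and for the remaining characters it is '+'.
Char. 1 (derived state '-') is unique to Alpha (autapomorphy; uninformative for grouping).
Char. 2 (derived state '+') is shared by all ingroup taxa — unites the whole ingroup.
Char. 3 (derived state '+') is unique to Theta (autapomorphy; uninformative for grouping).
Only Alpha and Eta show the derived state '+' for Char. 4, supporting them as a clade.
Char. 5: derived state '-' in Alpha, Eta, and Gamma only — synapomorphy for {Alpha, Eta, Gamma}.
Char. 6: derived state '+' in Epsilon and Theta only — synapomorphy for {Epsilon, Theta}.
Most parsimonious ingroup topology: ((Gamma,(Alpha,Eta)),(Epsilon,Theta)).
Changes per character on this tree: Char. 1: 1; Char. 2: 1; Char. 3: 1; Char. 4: 1; Char. 5: 1; Char. 6: 1.
Total = 6.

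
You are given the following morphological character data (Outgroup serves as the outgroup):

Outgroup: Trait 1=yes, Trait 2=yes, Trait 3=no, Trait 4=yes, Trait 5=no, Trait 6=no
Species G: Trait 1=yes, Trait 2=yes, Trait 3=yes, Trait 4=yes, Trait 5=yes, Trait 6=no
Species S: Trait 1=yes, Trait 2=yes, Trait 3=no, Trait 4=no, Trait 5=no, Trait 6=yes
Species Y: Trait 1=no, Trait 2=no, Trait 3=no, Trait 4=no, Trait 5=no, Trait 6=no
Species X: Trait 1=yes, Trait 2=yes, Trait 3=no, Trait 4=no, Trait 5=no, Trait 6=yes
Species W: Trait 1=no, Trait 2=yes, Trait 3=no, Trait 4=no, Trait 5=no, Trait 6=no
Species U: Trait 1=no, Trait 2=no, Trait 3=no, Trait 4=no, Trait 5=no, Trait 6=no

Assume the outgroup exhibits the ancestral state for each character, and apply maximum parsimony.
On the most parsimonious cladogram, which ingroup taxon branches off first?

Character polarity is set by the outgroup: the derived state is whichever differs from the outgroup's state, so for Trait 1, Trait 2, Trait 4 the derived state is 'no', and for the remaining characters it is 'yes'.
Only Species U, Species W, and Species Y show the derived state 'no' for Trait 1, supporting them as a clade.
Trait 2: derived state 'no' in Species U and Species Y only — synapomorphy for {Species U, Species Y}.
Trait 3 (derived state 'yes') is unique to Species G (autapomorphy; uninformative for grouping).
Only Species S, Species U, Species W, Species X, and Species Y show the derived state 'no' for Trait 4, supporting them as a clade.
Trait 5 (derived state 'yes') is unique to Species G (autapomorphy; uninformative for grouping).
Trait 6 (derived state 'yes') is shared by Species S and Species X — a synapomorphy uniting that clade.
Most parsimonious ingroup topology: (Species G,((Species S,Species X),((Species Y,Species U),Species W))).
Species G is sister to the clade containing all other ingroup taxa, so it is the earliest-diverging (most basal) ingroup lineage.

Species G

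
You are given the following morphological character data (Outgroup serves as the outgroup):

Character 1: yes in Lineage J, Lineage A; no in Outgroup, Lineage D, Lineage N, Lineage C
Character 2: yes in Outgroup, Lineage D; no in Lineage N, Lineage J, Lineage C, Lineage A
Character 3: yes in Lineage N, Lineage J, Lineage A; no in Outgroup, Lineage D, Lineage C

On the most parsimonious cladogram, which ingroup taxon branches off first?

Character polarity is set by the outgroup: the derived state is whichever differs from the outgroup's state, so for Character 2 the derived state is 'no', and for the remaining characters it is 'yes'.
Character 1 (derived state 'yes') is shared by Lineage A and Lineage J — a synapomorphy uniting that clade.
Only Lineage A, Lineage C, Lineage J, and Lineage N show the derived state 'no' for Character 2, supporting them as a clade.
Character 3: derived state 'yes' in Lineage A, Lineage J, and Lineage N only — synapomorphy for {Lineage A, Lineage J, Lineage N}.
Most parsimonious ingroup topology: (Lineage D,((Lineage N,(Lineage J,Lineage A)),Lineage C)).
Lineage D is sister to the clade containing all other ingroup taxa, so it is the earliest-diverging (most basal) ingroup lineage.

Lineage D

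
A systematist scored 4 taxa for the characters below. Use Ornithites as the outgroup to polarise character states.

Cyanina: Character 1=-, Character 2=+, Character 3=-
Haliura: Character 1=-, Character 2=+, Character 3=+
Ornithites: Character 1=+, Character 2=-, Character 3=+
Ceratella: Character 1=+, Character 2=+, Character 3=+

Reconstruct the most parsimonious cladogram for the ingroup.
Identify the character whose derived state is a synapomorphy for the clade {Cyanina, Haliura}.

Character 1

Character polarity is set by the outgroup: the derived state is whichever differs from the outgroup's state, so for Character 1, Character 3 the derived state is '-', and for the remaining characters it is '+'.
Character 1: derived state '-' in Cyanina and Haliura only — synapomorphy for {Cyanina, Haliura}.
Character 2 (derived state '+') is shared by all ingroup taxa — unites the whole ingroup.
Character 3: derived state '-' in Cyanina only — an autapomorphy, so it tells us nothing about relationships among taxa.
Most parsimonious ingroup topology: ((Cyanina,Haliura),Ceratella).
The clade {Cyanina, Haliura} is supported by Character 1: its derived state '-' occurs in exactly those taxa and in no other taxon (including the outgroup).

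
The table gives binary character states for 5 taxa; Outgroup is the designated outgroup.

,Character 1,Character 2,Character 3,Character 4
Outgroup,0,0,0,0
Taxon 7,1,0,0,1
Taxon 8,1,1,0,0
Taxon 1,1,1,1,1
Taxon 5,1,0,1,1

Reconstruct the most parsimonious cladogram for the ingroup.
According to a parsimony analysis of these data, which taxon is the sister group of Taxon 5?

The outgroup has state '0' for every character, so '1' is the derived state throughout.
All ingroup taxa share the derived state '1' for Character 1; it defines the ingroup but does not resolve relationships within it.
Character 2 groups Taxon 1 and Taxon 8, which is incompatible with the clades supported by the remaining characters; treating it as convergent (homoplasy) costs fewer steps than any alternative tree.
Character 3 (derived state '1') is shared by Taxon 1 and Taxon 5 — a synapomorphy uniting that clade.
Character 4 (derived state '1') is shared by Taxon 1, Taxon 5, and Taxon 7 — a synapomorphy uniting that clade.
Most parsimonious ingroup topology: ((Taxon 7,(Taxon 1,Taxon 5)),Taxon 8).
Taxon 5 and Taxon 1 form a cherry on this tree, so they are sister taxa.

Taxon 1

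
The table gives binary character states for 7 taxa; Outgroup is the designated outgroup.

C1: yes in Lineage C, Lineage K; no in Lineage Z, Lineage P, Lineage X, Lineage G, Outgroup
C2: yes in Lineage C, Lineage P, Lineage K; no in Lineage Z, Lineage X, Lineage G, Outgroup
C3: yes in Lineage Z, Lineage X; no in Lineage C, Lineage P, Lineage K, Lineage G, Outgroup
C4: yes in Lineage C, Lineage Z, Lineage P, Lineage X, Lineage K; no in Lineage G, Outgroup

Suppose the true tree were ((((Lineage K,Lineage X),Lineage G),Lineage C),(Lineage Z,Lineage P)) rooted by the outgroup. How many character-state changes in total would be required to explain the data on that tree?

9

Map each character onto ((((Lineage K,Lineage X),Lineage G),Lineage C),(Lineage Z,Lineage P)) (rooted by Outgroup) and count the minimum state changes it requires (Fitch parsimony):
C1: 2; C2: 3; C3: 2; C4: 2.
Total tree length = 9.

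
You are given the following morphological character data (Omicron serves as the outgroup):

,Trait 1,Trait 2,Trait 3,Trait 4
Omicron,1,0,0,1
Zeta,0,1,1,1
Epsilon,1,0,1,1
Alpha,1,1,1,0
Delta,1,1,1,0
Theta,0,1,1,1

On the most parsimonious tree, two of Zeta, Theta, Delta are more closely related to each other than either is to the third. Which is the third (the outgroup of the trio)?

Character polarity is set by the outgroup: the derived state is whichever differs from the outgroup's state, so for Trait 1, Trait 4 the derived state is '0', and for the remaining characters it is '1'.
Only Theta and Zeta show the derived state '0' for Trait 1, supporting them as a clade.
Trait 2: derived state '1' in Alpha, Delta, Theta, and Zeta only — synapomorphy for {Alpha, Delta, Theta, Zeta}.
Trait 3 (derived state '1') is shared by all ingroup taxa — unites the whole ingroup.
Only Alpha and Delta show the derived state '0' for Trait 4, supporting them as a clade.
Most parsimonious ingroup topology: (((Zeta,Theta),(Alpha,Delta)),Epsilon).
Zeta and Theta share a more recent common ancestor with each other than either does with Delta, so Delta is the least closely related of the three.

Delta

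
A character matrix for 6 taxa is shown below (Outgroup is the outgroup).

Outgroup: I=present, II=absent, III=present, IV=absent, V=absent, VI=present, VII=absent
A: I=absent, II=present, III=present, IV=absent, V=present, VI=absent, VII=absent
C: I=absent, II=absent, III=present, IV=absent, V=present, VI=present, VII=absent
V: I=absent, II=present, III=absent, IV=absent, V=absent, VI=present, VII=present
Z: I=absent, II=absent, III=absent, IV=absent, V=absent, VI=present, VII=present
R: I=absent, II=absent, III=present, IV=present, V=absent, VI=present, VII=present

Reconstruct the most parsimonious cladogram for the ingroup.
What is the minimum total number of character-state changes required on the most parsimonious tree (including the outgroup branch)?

Character polarity is set by the outgroup: the derived state is whichever differs from the outgroup's state, so for I, III, VI the derived state is 'absent', and for the remaining characters it is 'present'.
I (derived state 'absent') is shared by all ingroup taxa — unites the whole ingroup.
II (state 'present') occurs in A and V but conflicts with the nesting implied by the other characters — most parsimoniously interpreted as homoplasy.
Only V and Z show the derived state 'absent' for III, supporting them as a clade.
IV (derived state 'present') is unique to R (autapomorphy; uninformative for grouping).
Only A and C show the derived state 'present' for V, supporting them as a clade.
VI (derived state 'absent') is unique to A (autapomorphy; uninformative for grouping).
VII (derived state 'present') is shared by R, V, and Z — a synapomorphy uniting that clade.
Most parsimonious ingroup topology: ((A,C),((V,Z),R)).
Changes per character on this tree: I: 1; II: 2; III: 1; IV: 1; V: 1; VI: 1; VII: 1.
Total = 8.

8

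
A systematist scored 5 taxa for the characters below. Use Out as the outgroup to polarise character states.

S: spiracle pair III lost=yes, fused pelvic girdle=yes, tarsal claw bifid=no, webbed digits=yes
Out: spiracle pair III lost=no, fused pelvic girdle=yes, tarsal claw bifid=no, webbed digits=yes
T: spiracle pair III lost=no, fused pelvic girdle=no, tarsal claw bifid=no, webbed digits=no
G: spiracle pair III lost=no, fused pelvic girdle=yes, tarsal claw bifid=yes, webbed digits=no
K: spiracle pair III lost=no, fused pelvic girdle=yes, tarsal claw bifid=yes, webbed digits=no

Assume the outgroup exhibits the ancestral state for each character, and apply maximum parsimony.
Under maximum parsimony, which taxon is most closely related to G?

Character polarity is set by the outgroup: the derived state is whichever differs from the outgroup's state, so for fused pelvic girdle, webbed digits the derived state is 'no', and for the remaining characters it is 'yes'.
spiracle pair III lost (derived state 'yes') is unique to S (autapomorphy; uninformative for grouping).
fused pelvic girdle (derived state 'no') is unique to T (autapomorphy; uninformative for grouping).
tarsal claw bifid: derived state 'yes' in G and K only — synapomorphy for {G, K}.
webbed digits (derived state 'no') is shared by G, K, and T — a synapomorphy uniting that clade.
Most parsimonious ingroup topology: (S,((G,K),T)).
G and K form a cherry on this tree, so they are sister taxa.

K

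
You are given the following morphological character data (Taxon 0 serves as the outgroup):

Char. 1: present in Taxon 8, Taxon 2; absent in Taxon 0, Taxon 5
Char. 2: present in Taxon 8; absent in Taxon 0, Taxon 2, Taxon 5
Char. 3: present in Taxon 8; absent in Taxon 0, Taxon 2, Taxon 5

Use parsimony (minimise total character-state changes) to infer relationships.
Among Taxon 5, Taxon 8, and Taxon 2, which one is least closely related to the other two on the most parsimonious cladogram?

The outgroup has state 'absent' for every character, so 'present' is the derived state throughout.
Char. 1 (derived state 'present') is shared by Taxon 2 and Taxon 8 — a synapomorphy uniting that clade.
Char. 2: derived state 'present' in Taxon 8 only — an autapomorphy, so it tells us nothing about relationships among taxa.
Char. 3: derived state 'present' in Taxon 8 only — an autapomorphy, so it tells us nothing about relationships among taxa.
Most parsimonious ingroup topology: ((Taxon 8,Taxon 2),Taxon 5).
Taxon 2 and Taxon 8 share a more recent common ancestor with each other than either does with Taxon 5, so Taxon 5 is the least closely related of the three.

Taxon 5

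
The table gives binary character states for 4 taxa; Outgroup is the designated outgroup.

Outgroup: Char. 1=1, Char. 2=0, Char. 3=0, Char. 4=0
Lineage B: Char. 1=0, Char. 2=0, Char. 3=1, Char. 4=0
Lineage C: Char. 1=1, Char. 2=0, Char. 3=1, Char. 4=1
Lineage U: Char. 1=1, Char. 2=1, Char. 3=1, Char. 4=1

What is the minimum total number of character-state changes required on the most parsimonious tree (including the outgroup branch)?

4

Character polarity is set by the outgroup: the derived state is whichever differs from the outgroup's state, so for Char. 1 the derived state is '0', and for the remaining characters it is '1'.
Char. 1 (derived state '0') is unique to Lineage B (autapomorphy; uninformative for grouping).
Char. 2: derived state '1' in Lineage U only — an autapomorphy, so it tells us nothing about relationships among taxa.
All ingroup taxa share the derived state '1' for Char. 3; it defines the ingroup but does not resolve relationships within it.
Char. 4 (derived state '1') is shared by Lineage C and Lineage U — a synapomorphy uniting that clade.
Most parsimonious ingroup topology: (Lineage B,(Lineage C,Lineage U)).
Changes per character on this tree: Char. 1: 1; Char. 2: 1; Char. 3: 1; Char. 4: 1.
Total = 4.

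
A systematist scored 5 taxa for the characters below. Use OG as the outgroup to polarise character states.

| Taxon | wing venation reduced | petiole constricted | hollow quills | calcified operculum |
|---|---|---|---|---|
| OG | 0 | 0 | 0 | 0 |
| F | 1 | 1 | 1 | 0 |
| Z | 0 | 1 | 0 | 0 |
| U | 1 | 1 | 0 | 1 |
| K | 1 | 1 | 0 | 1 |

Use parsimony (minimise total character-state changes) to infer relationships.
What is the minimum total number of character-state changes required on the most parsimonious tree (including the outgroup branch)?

The outgroup has state '0' for every character, so '1' is the derived state throughout.
wing venation reduced (derived state '1') is shared by F, K, and U — a synapomorphy uniting that clade.
petiole constricted (derived state '1') is shared by all ingroup taxa — unites the whole ingroup.
hollow quills: derived state '1' in F only — an autapomorphy, so it tells us nothing about relationships among taxa.
Only K and U show the derived state '1' for calcified operculum, supporting them as a clade.
Most parsimonious ingroup topology: ((F,(U,K)),Z).
Changes per character on this tree: wing venation reduced: 1; petiole constricted: 1; hollow quills: 1; calcified operculum: 1.
Total = 4.

4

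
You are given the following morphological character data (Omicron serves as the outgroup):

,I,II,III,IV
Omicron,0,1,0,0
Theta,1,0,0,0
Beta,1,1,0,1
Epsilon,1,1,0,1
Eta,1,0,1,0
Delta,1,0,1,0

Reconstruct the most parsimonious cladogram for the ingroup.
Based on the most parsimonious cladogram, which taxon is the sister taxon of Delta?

Eta

Character polarity is set by the outgroup: the derived state is whichever differs from the outgroup's state, so for II the derived state is '0', and for the remaining characters it is '1'.
All ingroup taxa share the derived state '1' for I; it defines the ingroup but does not resolve relationships within it.
II (derived state '0') is shared by Delta, Eta, and Theta — a synapomorphy uniting that clade.
Only Delta and Eta show the derived state '1' for III, supporting them as a clade.
Only Beta and Epsilon show the derived state '1' for IV, supporting them as a clade.
Most parsimonious ingroup topology: ((Theta,(Eta,Delta)),(Beta,Epsilon)).
Delta and Eta form a cherry on this tree, so they are sister taxa.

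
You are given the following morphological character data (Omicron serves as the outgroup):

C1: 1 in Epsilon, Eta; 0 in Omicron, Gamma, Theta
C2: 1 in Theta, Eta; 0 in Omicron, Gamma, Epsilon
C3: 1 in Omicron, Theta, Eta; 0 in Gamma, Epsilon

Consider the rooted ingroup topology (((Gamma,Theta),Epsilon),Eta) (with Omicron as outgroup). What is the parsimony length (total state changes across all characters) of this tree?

Map each character onto (((Gamma,Theta),Epsilon),Eta) (rooted by Omicron) and count the minimum state changes it requires (Fitch parsimony):
C1: 2; C2: 2; C3: 2.
Total tree length = 6.

6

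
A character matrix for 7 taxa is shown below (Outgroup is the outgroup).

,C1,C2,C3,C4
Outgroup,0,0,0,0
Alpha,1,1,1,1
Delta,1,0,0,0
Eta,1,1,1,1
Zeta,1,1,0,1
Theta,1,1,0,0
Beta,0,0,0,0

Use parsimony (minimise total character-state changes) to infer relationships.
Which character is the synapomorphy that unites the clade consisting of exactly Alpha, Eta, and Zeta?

The outgroup has state '0' for every character, so '1' is the derived state throughout.
C1 (derived state '1') is shared by Alpha, Delta, Eta, Theta, and Zeta — a synapomorphy uniting that clade.
C2: derived state '1' in Alpha, Eta, Theta, and Zeta only — synapomorphy for {Alpha, Eta, Theta, Zeta}.
Only Alpha and Eta show the derived state '1' for C3, supporting them as a clade.
C4: derived state '1' in Alpha, Eta, and Zeta only — synapomorphy for {Alpha, Eta, Zeta}.
Most parsimonious ingroup topology: (((((Alpha,Eta),Zeta),Theta),Delta),Beta).
The clade {Alpha, Eta, Zeta} is supported by C4: its derived state '1' occurs in exactly those taxa and in no other taxon (including the outgroup).

C4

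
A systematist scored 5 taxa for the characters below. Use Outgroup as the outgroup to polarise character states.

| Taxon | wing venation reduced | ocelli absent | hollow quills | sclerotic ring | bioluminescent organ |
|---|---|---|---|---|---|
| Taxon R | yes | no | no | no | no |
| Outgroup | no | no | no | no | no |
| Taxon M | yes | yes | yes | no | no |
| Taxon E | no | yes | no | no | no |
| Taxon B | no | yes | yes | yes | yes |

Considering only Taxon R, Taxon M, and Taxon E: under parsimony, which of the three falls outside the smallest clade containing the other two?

The outgroup has state 'no' for every character, so 'yes' is the derived state throughout.
wing venation reduced groups Taxon M and Taxon R, which is incompatible with the clades supported by the remaining characters; treating it as convergent (homoplasy) costs fewer steps than any alternative tree.
ocelli absent (derived state 'yes') is shared by Taxon B, Taxon E, and Taxon M — a synapomorphy uniting that clade.
hollow quills (derived state 'yes') is shared by Taxon B and Taxon M — a synapomorphy uniting that clade.
sclerotic ring (derived state 'yes') is unique to Taxon B (autapomorphy; uninformative for grouping).
bioluminescent organ: derived state 'yes' in Taxon B only — an autapomorphy, so it tells us nothing about relationships among taxa.
Most parsimonious ingroup topology: (((Taxon M,Taxon B),Taxon E),Taxon R).
Taxon E and Taxon M share a more recent common ancestor with each other than either does with Taxon R, so Taxon R is the least closely related of the three.

Taxon R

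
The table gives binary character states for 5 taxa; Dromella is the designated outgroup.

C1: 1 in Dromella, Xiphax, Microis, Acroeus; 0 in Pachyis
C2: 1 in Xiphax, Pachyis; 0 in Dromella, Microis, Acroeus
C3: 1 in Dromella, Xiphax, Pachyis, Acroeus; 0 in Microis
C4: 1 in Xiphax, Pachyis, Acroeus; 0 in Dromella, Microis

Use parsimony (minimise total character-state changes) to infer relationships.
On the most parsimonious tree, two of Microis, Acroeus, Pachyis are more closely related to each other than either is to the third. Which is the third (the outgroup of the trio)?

Character polarity is set by the outgroup: the derived state is whichever differs from the outgroup's state, so for C1, C3 the derived state is '0', and for the remaining characters it is '1'.
C1 (derived state '0') is unique to Pachyis (autapomorphy; uninformative for grouping).
C2: derived state '1' in Pachyis and Xiphax only — synapomorphy for {Pachyis, Xiphax}.
C3: derived state '0' in Microis only — an autapomorphy, so it tells us nothing about relationships among taxa.
Only Acroeus, Pachyis, and Xiphax show the derived state '1' for C4, supporting them as a clade.
Most parsimonious ingroup topology: (((Xiphax,Pachyis),Acroeus),Microis).
Pachyis and Acroeus share a more recent common ancestor with each other than either does with Microis, so Microis is the least closely related of the three.

Microis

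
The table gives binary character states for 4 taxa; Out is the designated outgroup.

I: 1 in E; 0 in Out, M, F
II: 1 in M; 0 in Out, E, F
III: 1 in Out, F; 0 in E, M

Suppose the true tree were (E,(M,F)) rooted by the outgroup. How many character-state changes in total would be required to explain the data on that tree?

Map each character onto (E,(M,F)) (rooted by Out) and count the minimum state changes it requires (Fitch parsimony):
I: 1; II: 1; III: 2.
Total tree length = 4.

4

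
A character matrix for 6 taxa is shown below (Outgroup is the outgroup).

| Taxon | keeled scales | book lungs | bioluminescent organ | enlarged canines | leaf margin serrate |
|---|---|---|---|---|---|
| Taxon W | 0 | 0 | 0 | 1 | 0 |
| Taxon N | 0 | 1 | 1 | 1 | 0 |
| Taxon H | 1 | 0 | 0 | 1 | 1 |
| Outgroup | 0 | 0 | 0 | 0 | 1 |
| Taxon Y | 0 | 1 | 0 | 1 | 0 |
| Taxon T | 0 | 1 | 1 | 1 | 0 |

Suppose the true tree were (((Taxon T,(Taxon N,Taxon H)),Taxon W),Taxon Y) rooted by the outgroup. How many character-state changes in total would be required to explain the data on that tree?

Map each character onto (((Taxon T,(Taxon N,Taxon H)),Taxon W),Taxon Y) (rooted by Outgroup) and count the minimum state changes it requires (Fitch parsimony):
keeled scales: 1; book lungs: 3; bioluminescent organ: 2; enlarged canines: 1; leaf margin serrate: 2.
Total tree length = 9.

9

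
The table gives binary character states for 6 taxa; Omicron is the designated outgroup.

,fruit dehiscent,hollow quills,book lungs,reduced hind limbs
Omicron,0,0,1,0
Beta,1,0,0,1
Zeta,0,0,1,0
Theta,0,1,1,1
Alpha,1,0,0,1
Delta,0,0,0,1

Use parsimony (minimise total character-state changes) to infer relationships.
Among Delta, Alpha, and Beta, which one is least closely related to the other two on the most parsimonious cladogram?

Delta

Character polarity is set by the outgroup: the derived state is whichever differs from the outgroup's state, so for book lungs the derived state is '0', and for the remaining characters it is '1'.
Only Alpha and Beta show the derived state '1' for fruit dehiscent, supporting them as a clade.
hollow quills (derived state '1') is unique to Theta (autapomorphy; uninformative for grouping).
book lungs: derived state '0' in Alpha, Beta, and Delta only — synapomorphy for {Alpha, Beta, Delta}.
reduced hind limbs (derived state '1') is shared by Alpha, Beta, Delta, and Theta — a synapomorphy uniting that clade.
Most parsimonious ingroup topology: ((((Beta,Alpha),Delta),Theta),Zeta).
Beta and Alpha share a more recent common ancestor with each other than either does with Delta, so Delta is the least closely related of the three.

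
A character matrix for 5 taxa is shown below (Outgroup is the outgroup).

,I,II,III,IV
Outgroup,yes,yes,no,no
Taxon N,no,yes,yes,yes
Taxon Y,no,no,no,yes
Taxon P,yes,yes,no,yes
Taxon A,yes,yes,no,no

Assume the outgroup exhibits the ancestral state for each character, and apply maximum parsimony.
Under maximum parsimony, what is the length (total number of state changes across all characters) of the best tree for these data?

4

Character polarity is set by the outgroup: the derived state is whichever differs from the outgroup's state, so for I, II the derived state is 'no', and for the remaining characters it is 'yes'.
I (derived state 'no') is shared by Taxon N and Taxon Y — a synapomorphy uniting that clade.
II (derived state 'no') is unique to Taxon Y (autapomorphy; uninformative for grouping).
III: derived state 'yes' in Taxon N only — an autapomorphy, so it tells us nothing about relationships among taxa.
IV (derived state 'yes') is shared by Taxon N, Taxon P, and Taxon Y — a synapomorphy uniting that clade.
Most parsimonious ingroup topology: (((Taxon N,Taxon Y),Taxon P),Taxon A).
Changes per character on this tree: I: 1; II: 1; III: 1; IV: 1.
Total = 4.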